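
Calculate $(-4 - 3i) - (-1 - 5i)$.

(-4 - (-1)) + (-3 - (-5))i = -3 + 2i


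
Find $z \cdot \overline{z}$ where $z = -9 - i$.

z * conjugate(z) = |z|^2 = a^2 + b^2
= (-9)^2 + (-1)^2 = 82


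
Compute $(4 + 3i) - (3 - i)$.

(4 - 3) + (3 - (-1))i = 1 + 4i


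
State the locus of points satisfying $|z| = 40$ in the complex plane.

|z| = 40 means sqrt(x^2 + y^2) = 40
This is a circle of radius 40 centered at the origin


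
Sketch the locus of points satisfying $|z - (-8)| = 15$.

|z - z0| = r describes a circle centered at z0 with radius r
Here z0 = -8 and r = 15
Locus: Circle centered at (-8, 0) with radius 15


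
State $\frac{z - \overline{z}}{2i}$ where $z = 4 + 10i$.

z - conjugate(z) = 2bi
(z - conjugate(z))/(2i) = 2bi/(2i) = b = 10


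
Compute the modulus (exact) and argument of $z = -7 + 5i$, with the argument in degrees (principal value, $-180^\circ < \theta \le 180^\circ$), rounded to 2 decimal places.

|z| = sqrt((-7)^2 + 5^2) = sqrt(74)
arg(z) = arctan(b/a) = arctan(5/-7) (quadrant-adjusted) = 144.46°


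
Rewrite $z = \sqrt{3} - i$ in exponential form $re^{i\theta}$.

r = |z| = sqrt((sqrt(3))^2 + (-1)^2) = sqrt(3 + 1) = sqrt(4) = 2
θ = arctan(b/a) = arctan(-1/1.7321) (quadrant-adjusted) = -30° = -π/6
z = 2e^(-i*π/6)


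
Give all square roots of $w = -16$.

|w| = 16, arg(w) = 180°
Root modulus = 16^(1/2) = 4
Root arguments: θ_k = (180° + 360°k)/2 for k = 0, 1, ..., 1
Roots: 4i, -4i


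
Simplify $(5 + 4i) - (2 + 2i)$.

(5 - 2) + (4 - 2)i = 3 + 2i


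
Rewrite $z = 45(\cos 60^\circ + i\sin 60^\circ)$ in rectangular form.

a = r cos θ = 45 * 1/2 = 45/2
b = r sin θ = 45 * sqrt(3)/2 = 45*sqrt(3)/2
z = 45/2 + (45*sqrt(3)/2)i


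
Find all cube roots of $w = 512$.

|w| = 512, arg(w) = 0°
Root modulus = 512^(1/3) = 8
Root arguments: θ_k = (0° + 360°k)/3 for k = 0, 1, ..., 2
Roots: 8, -4 + 4*sqrt(3)i, -4 - 4*sqrt(3)i


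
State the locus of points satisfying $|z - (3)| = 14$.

|z - z0| = r describes a circle centered at z0 with radius r
Here z0 = 3 and r = 14
Locus: Circle centered at (3, 0) with radius 14


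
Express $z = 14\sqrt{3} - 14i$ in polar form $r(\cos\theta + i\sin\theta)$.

r = |z| = sqrt(a^2 + b^2) = sqrt((14*sqrt(3))^2 + (-14)^2) = sqrt(588 + 196) = sqrt(784) = 28
θ = arctan(b/a) = arctan(-14/24.2487) (quadrant-adjusted) = 330°
z = 28(cos 330° + i sin 330°)


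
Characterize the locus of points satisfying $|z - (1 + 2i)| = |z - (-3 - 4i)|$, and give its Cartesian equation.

|z - z1| = |z - z2| means z is equidistant from z1 and z2,
i.e. the perpendicular bisector of the segment from (1, 2) to (-3, -4) (midpoint (-1, -1)).
With z = x + yi, square both sides:
(x - 1)^2 + (y - 2)^2 = (x - (-3))^2 + (y - (-4))^2
The x^2 and y^2 terms cancel: -8x + (-12)y = 25 - 5 = 20
Simplify: 2x + 3y = -5
Locus: Perpendicular bisector of the segment from (1, 2) to (-3, -4): the line 2x + 3y = -5


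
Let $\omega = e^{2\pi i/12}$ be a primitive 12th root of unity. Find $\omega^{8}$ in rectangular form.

ω^8 = e^(2πi·8/12) = e^(i·4π/3)
= cos(4π/3) + i sin(4π/3)
= -1/2 - (sqrt(3)/2)i


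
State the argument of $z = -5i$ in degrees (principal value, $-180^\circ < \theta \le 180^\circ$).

a = 0 and b < 0, so z lies on the negative imaginary axis: θ = -90°


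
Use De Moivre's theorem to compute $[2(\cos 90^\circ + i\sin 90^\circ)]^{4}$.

By De Moivre: z^n = r^n(cos(nθ) + i sin(nθ))
= 2^4(cos(4*90°) + i sin(4*90°))
= 16(cos 0° + i sin 0°)
= 16


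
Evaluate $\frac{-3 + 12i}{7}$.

Divisor is real, so divide each part by 7:
= -3/7 + (12/7)i


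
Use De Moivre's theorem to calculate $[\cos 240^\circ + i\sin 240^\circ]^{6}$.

By De Moivre: z^n = r^n(cos(nθ) + i sin(nθ))
= 1^6(cos(6*240°) + i sin(6*240°))
= 1(cos 0° + i sin 0°)
= 1


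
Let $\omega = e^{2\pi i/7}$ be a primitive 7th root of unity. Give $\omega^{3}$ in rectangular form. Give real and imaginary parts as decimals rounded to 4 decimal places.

ω^3 = e^(2πi·3/7) = e^(i·6π/7)
= cos(6π/7) + i sin(6π/7)
= -0.9010 + 0.4339i


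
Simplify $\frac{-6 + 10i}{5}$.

Divisor is real, so divide each part by 5:
= -6/5 + 2i


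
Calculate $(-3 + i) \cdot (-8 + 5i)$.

(a1*a2 - b1*b2) + (a1*b2 + b1*a2)i
= (24 - 5) + (-15 + (-8))i
= 19 - 23i


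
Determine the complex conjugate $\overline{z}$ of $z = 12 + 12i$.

If z = a + bi, then conjugate(z) = a - bi
conjugate(12 + 12i) = 12 - 12i


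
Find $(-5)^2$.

(a + bi)^2 = a^2 - b^2 + 2abi
= (-5)^2 - 0^2 + 2*(-5)*0i
= 25


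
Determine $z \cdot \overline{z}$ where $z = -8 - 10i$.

z * conjugate(z) = |z|^2 = a^2 + b^2
= (-8)^2 + (-10)^2 = 164


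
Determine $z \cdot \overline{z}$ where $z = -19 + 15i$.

z * conjugate(z) = |z|^2 = a^2 + b^2
= (-19)^2 + 15^2 = 586


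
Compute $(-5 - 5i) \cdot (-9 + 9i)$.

(a1*a2 - b1*b2) + (a1*b2 + b1*a2)i
= (45 - (-45)) + (-45 + 45)i
= 90


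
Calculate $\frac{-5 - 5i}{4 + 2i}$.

Multiply numerator and denominator by conjugate (4 - 2i):
= (-5 - 5i)(4 - 2i) / (4^2 + 2^2)
= (-30 - 10i) / 20
Divide through by 10: (-3 - i) / 2
= -3/2 - (1/2)i


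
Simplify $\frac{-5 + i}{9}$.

Divisor is real, so divide each part by 9:
= -5/9 + (1/9)i


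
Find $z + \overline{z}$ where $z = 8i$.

z + conjugate(z) = (a + bi) + (a - bi) = 2a
= 2 * 0 = 0


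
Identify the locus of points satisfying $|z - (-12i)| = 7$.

|z - z0| = r describes a circle centered at z0 with radius r
Here z0 = -12i and r = 7
Locus: Circle centered at (0, -12) with radius 7


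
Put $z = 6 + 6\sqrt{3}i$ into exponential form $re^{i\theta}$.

r = |z| = sqrt((6)^2 + (6*sqrt(3))^2) = sqrt(36 + 108) = sqrt(144) = 12
θ = arctan(b/a) = arctan(10.3923/6) (quadrant-adjusted) = 60° = π/3
z = 12e^(i*π/3)


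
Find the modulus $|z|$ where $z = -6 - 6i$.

|z| = sqrt(a^2 + b^2) = sqrt((-6)^2 + (-6)^2) = sqrt(72) = sqrt(72)


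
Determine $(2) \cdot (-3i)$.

(a1*a2 - b1*b2) + (a1*b2 + b1*a2)i
= (0 - 0) + (-6 + 0)i
= -6i


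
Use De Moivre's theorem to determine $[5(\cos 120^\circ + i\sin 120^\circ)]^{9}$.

By De Moivre: z^n = r^n(cos(nθ) + i sin(nθ))
= 5^9(cos(9*120°) + i sin(9*120°))
= 1953125(cos 0° + i sin 0°)
= 1953125


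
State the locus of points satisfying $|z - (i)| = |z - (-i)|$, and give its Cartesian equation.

|z - z1| = |z - z2| means z is equidistant from z1 and z2,
i.e. the perpendicular bisector of the segment from (0, 1) to (0, -1) (midpoint (0, 0)).
With z = x + yi, square both sides:
(x - 0)^2 + (y - 1)^2 = (x - 0)^2 + (y - (-1))^2
The x^2 and y^2 terms cancel: 0x + (-4)y = 1 - 1 = 0
Simplify: y = 0
Locus: Perpendicular bisector of the segment from (0, 1) to (0, -1): the line y = 0


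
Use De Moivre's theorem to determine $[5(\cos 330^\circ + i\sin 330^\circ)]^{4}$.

By De Moivre: z^n = r^n(cos(nθ) + i sin(nθ))
= 5^4(cos(4*330°) + i sin(4*330°))
= 625(cos 240° + i sin 240°)
= -625/2 - (625*sqrt(3)/2)i


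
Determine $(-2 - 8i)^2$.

(a + bi)^2 = a^2 - b^2 + 2abi
= (-2)^2 - (-8)^2 + 2*(-2)*(-8)i
= -60 + 32i


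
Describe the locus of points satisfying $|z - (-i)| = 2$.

|z - z0| = r describes a circle centered at z0 with radius r
Here z0 = -i and r = 2
Locus: Circle centered at (0, -1) with radius 2


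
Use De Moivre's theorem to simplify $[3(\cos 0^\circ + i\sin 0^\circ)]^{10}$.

By De Moivre: z^n = r^n(cos(nθ) + i sin(nθ))
= 3^10(cos(10*0°) + i sin(10*0°))
= 59049(cos 0° + i sin 0°)
= 59049


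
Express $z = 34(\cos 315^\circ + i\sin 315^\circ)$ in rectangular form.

a = r cos θ = 34 * sqrt(2)/2 = 17*sqrt(2)
b = r sin θ = 34 * -sqrt(2)/2 = -17*sqrt(2)
z = 17*sqrt(2) - 17*sqrt(2)i


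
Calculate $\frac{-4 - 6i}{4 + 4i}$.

Multiply numerator and denominator by conjugate (4 - 4i):
= (-4 - 6i)(4 - 4i) / (4^2 + 4^2)
= (-40 - 8i) / 32
Divide through by 8: (-5 - i) / 4
= -5/4 - (1/4)i


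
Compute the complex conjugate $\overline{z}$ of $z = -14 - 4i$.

If z = a + bi, then conjugate(z) = a - bi
conjugate(-14 - 4i) = -14 + 4i


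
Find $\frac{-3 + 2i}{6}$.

Divisor is real, so divide each part by 6:
= -1/2 + (1/3)i


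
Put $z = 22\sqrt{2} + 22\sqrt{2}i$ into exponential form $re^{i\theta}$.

r = |z| = sqrt((22*sqrt(2))^2 + (22*sqrt(2))^2) = sqrt(968 + 968) = sqrt(1936) = 44
θ = arctan(b/a) = arctan(31.1127/31.1127) (quadrant-adjusted) = 45° = π/4
z = 44e^(i*π/4)


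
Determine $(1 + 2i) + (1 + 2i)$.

(1 + 1) + (2 + 2)i = 2 + 4i


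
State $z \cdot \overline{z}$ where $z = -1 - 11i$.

z * conjugate(z) = |z|^2 = a^2 + b^2
= (-1)^2 + (-11)^2 = 122


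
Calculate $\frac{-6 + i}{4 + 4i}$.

Multiply numerator and denominator by conjugate (4 - 4i):
= (-6 + i)(4 - 4i) / (4^2 + 4^2)
= (-20 + 28i) / 32
Divide through by 4: (-5 + 7i) / 8
= -5/8 + (7/8)i


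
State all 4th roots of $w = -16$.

|w| = 16, arg(w) = 180°
Root modulus = 16^(1/4) = 2
Root arguments: θ_k = (180° + 360°k)/4 for k = 0, 1, ..., 3
Roots: sqrt(2) + sqrt(2)i, -sqrt(2) + sqrt(2)i, -sqrt(2) - sqrt(2)i, sqrt(2) - sqrt(2)i


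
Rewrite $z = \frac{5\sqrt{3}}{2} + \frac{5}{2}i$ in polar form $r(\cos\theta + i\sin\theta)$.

r = |z| = sqrt(a^2 + b^2) = sqrt((5*sqrt(3)/2)^2 + (5/2)^2) = sqrt(75/4 + 25/4) = sqrt(25) = 5
θ = arctan(b/a) = arctan(2.5/4.3301) (quadrant-adjusted) = 30°
z = 5(cos 30° + i sin 30°)


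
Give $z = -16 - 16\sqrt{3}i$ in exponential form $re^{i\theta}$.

r = |z| = sqrt((-16)^2 + (-16*sqrt(3))^2) = sqrt(256 + 768) = sqrt(1024) = 32
θ = arctan(b/a) = arctan(-27.7128/-16) (quadrant-adjusted) = -120° = -2π/3
z = 32e^(-i*2π/3)


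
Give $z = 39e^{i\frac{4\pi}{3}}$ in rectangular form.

a = r cos θ = 39 * -1/2 = -39/2
b = r sin θ = 39 * -sqrt(3)/2 = -39*sqrt(3)/2
z = -39/2 - (39*sqrt(3)/2)i


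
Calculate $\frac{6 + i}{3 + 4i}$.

Multiply numerator and denominator by conjugate (3 - 4i):
= (6 + i)(3 - 4i) / (3^2 + 4^2)
= (22 - 21i) / 25
= 22/25 - (21/25)i


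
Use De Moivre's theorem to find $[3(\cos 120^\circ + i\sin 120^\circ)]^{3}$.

By De Moivre: z^n = r^n(cos(nθ) + i sin(nθ))
= 3^3(cos(3*120°) + i sin(3*120°))
= 27(cos 0° + i sin 0°)
= 27


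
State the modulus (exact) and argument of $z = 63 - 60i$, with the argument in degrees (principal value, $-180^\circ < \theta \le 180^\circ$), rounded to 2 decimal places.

|z| = sqrt(63^2 + (-60)^2) = 87
arg(z) = arctan(b/a) = arctan(-60/63) (quadrant-adjusted) = -43.60°


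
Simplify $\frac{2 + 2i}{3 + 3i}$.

Multiply numerator and denominator by conjugate (3 - 3i):
= (2 + 2i)(3 - 3i) / (3^2 + 3^2)
= (12) / 18
Divide through by 6: (2) / 3
= 2/3


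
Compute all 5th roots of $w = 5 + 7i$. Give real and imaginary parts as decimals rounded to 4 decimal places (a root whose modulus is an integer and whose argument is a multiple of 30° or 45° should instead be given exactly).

|w| = sqrt(74) ≈ 8.602325, arg(w) ≈ 54.462322°
Root modulus = sqrt(74)^(1/5) ≈ 1.537883
Root arguments: θ_k = (arg(w) + 360°k)/5 for k = 0, 1, ..., 4
Compute each root as (root modulus)(cos θ_k + i sin θ_k) using full-precision intermediates, then round to 4 decimal places.
Roots: 1.5102 + 0.2906i, 0.1903 + 1.5261i, -1.3926 + 0.6526i, -1.0509 - 1.1228i, 0.7431 - 1.3465i


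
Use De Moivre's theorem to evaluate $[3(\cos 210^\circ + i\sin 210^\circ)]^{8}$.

By De Moivre: z^n = r^n(cos(nθ) + i sin(nθ))
= 3^8(cos(8*210°) + i sin(8*210°))
= 6561(cos 240° + i sin 240°)
= -6561/2 - (6561*sqrt(3)/2)i


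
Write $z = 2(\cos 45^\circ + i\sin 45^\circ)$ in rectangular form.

a = r cos θ = 2 * sqrt(2)/2 = sqrt(2)
b = r sin θ = 2 * sqrt(2)/2 = sqrt(2)
z = sqrt(2) + sqrt(2)i


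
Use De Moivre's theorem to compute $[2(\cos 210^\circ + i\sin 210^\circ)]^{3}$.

By De Moivre: z^n = r^n(cos(nθ) + i sin(nθ))
= 2^3(cos(3*210°) + i sin(3*210°))
= 8(cos 270° + i sin 270°)
= -8i


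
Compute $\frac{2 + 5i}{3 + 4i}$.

Multiply numerator and denominator by conjugate (3 - 4i):
= (2 + 5i)(3 - 4i) / (3^2 + 4^2)
= (26 + 7i) / 25
= 26/25 + (7/25)i


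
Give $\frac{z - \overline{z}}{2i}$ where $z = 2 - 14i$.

z - conjugate(z) = 2bi
(z - conjugate(z))/(2i) = 2bi/(2i) = b = -14


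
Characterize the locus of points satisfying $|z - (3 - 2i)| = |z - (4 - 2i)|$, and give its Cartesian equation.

|z - z1| = |z - z2| means z is equidistant from z1 and z2,
i.e. the perpendicular bisector of the segment from (3, -2) to (4, -2) (midpoint (7/2, -2)).
With z = x + yi, square both sides:
(x - 3)^2 + (y - (-2))^2 = (x - 4)^2 + (y - (-2))^2
The x^2 and y^2 terms cancel: 2x + 0y = 20 - 13 = 7
Simplify: x = 7/2
Locus: Perpendicular bisector of the segment from (3, -2) to (4, -2): the line x = 7/2


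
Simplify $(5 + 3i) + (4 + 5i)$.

(5 + 4) + (3 + 5)i = 9 + 8i


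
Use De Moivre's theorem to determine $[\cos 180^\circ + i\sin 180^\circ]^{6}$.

By De Moivre: z^n = r^n(cos(nθ) + i sin(nθ))
= 1^6(cos(6*180°) + i sin(6*180°))
= 1(cos 0° + i sin 0°)
= 1


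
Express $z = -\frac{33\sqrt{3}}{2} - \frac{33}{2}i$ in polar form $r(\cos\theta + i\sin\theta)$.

r = |z| = sqrt(a^2 + b^2) = sqrt((-33*sqrt(3)/2)^2 + (-33/2)^2) = sqrt(3267/4 + 1089/4) = sqrt(1089) = 33
θ = arctan(b/a) = arctan(-16.5/-28.5788) (quadrant-adjusted) = 210°
z = 33(cos 210° + i sin 210°)


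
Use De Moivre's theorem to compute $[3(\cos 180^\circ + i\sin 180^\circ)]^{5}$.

By De Moivre: z^n = r^n(cos(nθ) + i sin(nθ))
= 3^5(cos(5*180°) + i sin(5*180°))
= 243(cos 180° + i sin 180°)
= -243


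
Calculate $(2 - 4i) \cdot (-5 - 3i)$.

(a1*a2 - b1*b2) + (a1*b2 + b1*a2)i
= (-10 - 12) + (-6 + 20)i
= -22 + 14i


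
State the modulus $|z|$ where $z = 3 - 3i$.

|z| = sqrt(a^2 + b^2) = sqrt(3^2 + (-3)^2) = sqrt(18) = sqrt(18)


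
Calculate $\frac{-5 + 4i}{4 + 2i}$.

Multiply numerator and denominator by conjugate (4 - 2i):
= (-5 + 4i)(4 - 2i) / (4^2 + 2^2)
= (-12 + 26i) / 20
Divide through by 2: (-6 + 13i) / 10
= -3/5 + (13/10)i


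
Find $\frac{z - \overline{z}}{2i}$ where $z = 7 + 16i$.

z - conjugate(z) = 2bi
(z - conjugate(z))/(2i) = 2bi/(2i) = b = 16


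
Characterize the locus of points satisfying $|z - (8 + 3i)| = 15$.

|z - z0| = r describes a circle centered at z0 with radius r
Here z0 = 8 + 3i and r = 15
Locus: Circle centered at (8, 3) with radius 15


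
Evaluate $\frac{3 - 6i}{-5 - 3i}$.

Multiply numerator and denominator by conjugate (-5 + 3i):
= (3 - 6i)(-5 + 3i) / ((-5)^2 + (-3)^2)
= (3 + 39i) / 34
= 3/34 + (39/34)i


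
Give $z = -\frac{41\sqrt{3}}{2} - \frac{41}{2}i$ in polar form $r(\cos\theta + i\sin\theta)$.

r = |z| = sqrt(a^2 + b^2) = sqrt((-41*sqrt(3)/2)^2 + (-41/2)^2) = sqrt(5043/4 + 1681/4) = sqrt(1681) = 41
θ = arctan(b/a) = arctan(-20.5/-35.507) (quadrant-adjusted) = 210°
z = 41(cos 210° + i sin 210°)


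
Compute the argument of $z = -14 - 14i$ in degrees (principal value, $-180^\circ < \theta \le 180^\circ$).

θ = arctan(b/a) = arctan(-14/-14) (quadrant-adjusted) = -135°


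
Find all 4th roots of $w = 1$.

|w| = 1, arg(w) = 0°
Root modulus = 1^(1/4) = 1
Root arguments: θ_k = (0° + 360°k)/4 for k = 0, 1, ..., 3
Roots: 1, i, -1, -i


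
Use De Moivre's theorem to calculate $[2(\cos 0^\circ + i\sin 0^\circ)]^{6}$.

By De Moivre: z^n = r^n(cos(nθ) + i sin(nθ))
= 2^6(cos(6*0°) + i sin(6*0°))
= 64(cos 0° + i sin 0°)
= 64


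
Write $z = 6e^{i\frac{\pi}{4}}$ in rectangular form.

a = r cos θ = 6 * sqrt(2)/2 = 3*sqrt(2)
b = r sin θ = 6 * sqrt(2)/2 = 3*sqrt(2)
z = 3*sqrt(2) + 3*sqrt(2)i


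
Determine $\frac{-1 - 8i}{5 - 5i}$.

Multiply numerator and denominator by conjugate (5 + 5i):
= (-1 - 8i)(5 + 5i) / (5^2 + (-5)^2)
= (35 - 45i) / 50
Divide through by 5: (7 - 9i) / 10
= 7/10 - (9/10)i


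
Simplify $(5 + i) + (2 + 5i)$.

(5 + 2) + (1 + 5)i = 7 + 6i


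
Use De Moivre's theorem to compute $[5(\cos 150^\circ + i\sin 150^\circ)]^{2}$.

By De Moivre: z^n = r^n(cos(nθ) + i sin(nθ))
= 5^2(cos(2*150°) + i sin(2*150°))
= 25(cos 300° + i sin 300°)
= 25/2 - (25*sqrt(3)/2)i


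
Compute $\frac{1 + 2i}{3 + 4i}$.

Multiply numerator and denominator by conjugate (3 - 4i):
= (1 + 2i)(3 - 4i) / (3^2 + 4^2)
= (11 + 2i) / 25
= 11/25 + (2/25)i


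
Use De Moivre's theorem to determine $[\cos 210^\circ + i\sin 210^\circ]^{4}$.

By De Moivre: z^n = r^n(cos(nθ) + i sin(nθ))
= 1^4(cos(4*210°) + i sin(4*210°))
= 1(cos 120° + i sin 120°)
= -1/2 + (sqrt(3)/2)i


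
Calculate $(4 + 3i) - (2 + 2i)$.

(4 - 2) + (3 - 2)i = 2 + i


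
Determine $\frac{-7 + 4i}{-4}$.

Divisor is real, so divide each part by -4:
= 7/4 - i


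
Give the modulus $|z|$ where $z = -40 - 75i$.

|z| = sqrt(a^2 + b^2) = sqrt((-40)^2 + (-75)^2) = sqrt(7225) = 85


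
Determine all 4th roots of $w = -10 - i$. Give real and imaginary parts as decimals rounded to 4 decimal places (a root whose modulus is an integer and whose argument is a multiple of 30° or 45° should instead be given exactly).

|w| = sqrt(101) ≈ 10.049876, arg(w) ≈ 185.710593°
Root modulus = sqrt(101)^(1/4) ≈ 1.780493
Root arguments: θ_k = (arg(w) + 360°k)/4 for k = 0, 1, ..., 3
Compute each root as (root modulus)(cos θ_k + i sin θ_k) using full-precision intermediates, then round to 4 decimal places.
Roots: 1.2272 + 1.2900i, -1.2900 + 1.2272i, -1.2272 - 1.2900i, 1.2900 - 1.2272i


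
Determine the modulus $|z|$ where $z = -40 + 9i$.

|z| = sqrt(a^2 + b^2) = sqrt((-40)^2 + 9^2) = sqrt(1681) = 41


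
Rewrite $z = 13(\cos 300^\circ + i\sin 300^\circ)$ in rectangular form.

a = r cos θ = 13 * 1/2 = 13/2
b = r sin θ = 13 * -sqrt(3)/2 = -13*sqrt(3)/2
z = 13/2 - (13*sqrt(3)/2)i


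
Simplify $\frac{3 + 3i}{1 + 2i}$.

Multiply numerator and denominator by conjugate (1 - 2i):
= (3 + 3i)(1 - 2i) / (1^2 + 2^2)
= (9 - 3i) / 5
= 9/5 - (3/5)i


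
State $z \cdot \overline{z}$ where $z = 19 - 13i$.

z * conjugate(z) = |z|^2 = a^2 + b^2
= 19^2 + (-13)^2 = 530


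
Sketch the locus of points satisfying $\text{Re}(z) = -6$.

Re(z) = x where z = x + yi; the equation x = -6 is satisfied by all points with that x-coordinate
Locus: Vertical line x = -6


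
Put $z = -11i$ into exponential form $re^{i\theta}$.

r = |z| = sqrt((0)^2 + (-11)^2) = sqrt(0 + 121) = sqrt(121) = 11
a = 0 and b < 0, so z lies on the negative imaginary axis: θ = -90° = -π/2
z = 11e^(-i*π/2)


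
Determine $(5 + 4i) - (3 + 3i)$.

(5 - 3) + (4 - 3)i = 2 + i


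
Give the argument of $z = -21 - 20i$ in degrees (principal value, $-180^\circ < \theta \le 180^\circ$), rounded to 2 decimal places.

θ = arctan(b/a) = arctan(-20/-21) (quadrant-adjusted) = -136.40°


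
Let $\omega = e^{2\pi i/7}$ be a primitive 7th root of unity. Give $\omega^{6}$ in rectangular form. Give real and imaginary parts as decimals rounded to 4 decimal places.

ω^6 = e^(2πi·6/7) = e^(i·12π/7)
= cos(12π/7) + i sin(12π/7)
= 0.6235 - 0.7818i


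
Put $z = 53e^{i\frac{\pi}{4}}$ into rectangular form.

a = r cos θ = 53 * sqrt(2)/2 = 53*sqrt(2)/2
b = r sin θ = 53 * sqrt(2)/2 = 53*sqrt(2)/2
z = 53*sqrt(2)/2 + (53*sqrt(2)/2)i


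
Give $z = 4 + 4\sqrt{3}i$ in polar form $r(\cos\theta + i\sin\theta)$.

r = |z| = sqrt(a^2 + b^2) = sqrt((4)^2 + (4*sqrt(3))^2) = sqrt(16 + 48) = sqrt(64) = 8
θ = arctan(b/a) = arctan(6.9282/4) (quadrant-adjusted) = 60°
z = 8(cos 60° + i sin 60°)


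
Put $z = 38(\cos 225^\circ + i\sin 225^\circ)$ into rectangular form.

a = r cos θ = 38 * -sqrt(2)/2 = -19*sqrt(2)
b = r sin θ = 38 * -sqrt(2)/2 = -19*sqrt(2)
z = -19*sqrt(2) - 19*sqrt(2)i


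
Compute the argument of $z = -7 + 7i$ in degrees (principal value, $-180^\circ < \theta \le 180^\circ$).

θ = arctan(b/a) = arctan(7/-7) (quadrant-adjusted) = 135°


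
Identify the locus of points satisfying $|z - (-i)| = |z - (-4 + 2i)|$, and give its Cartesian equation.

|z - z1| = |z - z2| means z is equidistant from z1 and z2,
i.e. the perpendicular bisector of the segment from (0, -1) to (-4, 2) (midpoint (-2, 1/2)).
With z = x + yi, square both sides:
(x - 0)^2 + (y - (-1))^2 = (x - (-4))^2 + (y - 2)^2
The x^2 and y^2 terms cancel: -8x + 6y = 20 - 1 = 19
Simplify: 8x - 6y = -19
Locus: Perpendicular bisector of the segment from (0, -1) to (-4, 2): the line 8x - 6y = -19


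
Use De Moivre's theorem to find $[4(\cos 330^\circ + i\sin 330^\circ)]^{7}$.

By De Moivre: z^n = r^n(cos(nθ) + i sin(nθ))
= 4^7(cos(7*330°) + i sin(7*330°))
= 16384(cos 150° + i sin 150°)
= -8192*sqrt(3) + 8192i


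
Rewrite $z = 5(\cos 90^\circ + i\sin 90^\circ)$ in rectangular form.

a = r cos θ = 5 * 0 = 0
b = r sin θ = 5 * 1 = 5
z = 5i


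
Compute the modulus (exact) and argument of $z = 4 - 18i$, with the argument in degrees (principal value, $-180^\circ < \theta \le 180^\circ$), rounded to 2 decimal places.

|z| = sqrt(4^2 + (-18)^2) = sqrt(340)
arg(z) = arctan(b/a) = arctan(-18/4) (quadrant-adjusted) = -77.47°


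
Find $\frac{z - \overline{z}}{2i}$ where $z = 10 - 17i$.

z - conjugate(z) = 2bi
(z - conjugate(z))/(2i) = 2bi/(2i) = b = -17


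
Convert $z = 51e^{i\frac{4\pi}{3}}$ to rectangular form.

a = r cos θ = 51 * -1/2 = -51/2
b = r sin θ = 51 * -sqrt(3)/2 = -51*sqrt(3)/2
z = -51/2 - (51*sqrt(3)/2)i


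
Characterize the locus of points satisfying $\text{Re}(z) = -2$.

Re(z) = x where z = x + yi; the equation x = -2 is satisfied by all points with that x-coordinate
Locus: Vertical line x = -2


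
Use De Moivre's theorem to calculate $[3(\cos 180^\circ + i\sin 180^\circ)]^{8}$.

By De Moivre: z^n = r^n(cos(nθ) + i sin(nθ))
= 3^8(cos(8*180°) + i sin(8*180°))
= 6561(cos 0° + i sin 0°)
= 6561


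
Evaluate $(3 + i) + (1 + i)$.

(3 + 1) + (1 + 1)i = 4 + 2i


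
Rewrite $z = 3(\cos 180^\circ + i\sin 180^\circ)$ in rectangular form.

a = r cos θ = 3 * -1 = -3
b = r sin θ = 3 * 0 = 0
z = -3


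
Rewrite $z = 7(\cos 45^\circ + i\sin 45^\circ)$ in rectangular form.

a = r cos θ = 7 * sqrt(2)/2 = 7*sqrt(2)/2
b = r sin θ = 7 * sqrt(2)/2 = 7*sqrt(2)/2
z = 7*sqrt(2)/2 + (7*sqrt(2)/2)i


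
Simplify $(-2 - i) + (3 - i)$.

(-2 + 3) + (-1 + (-1))i = 1 - 2i


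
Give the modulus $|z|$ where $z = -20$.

|z| = sqrt(a^2 + b^2) = sqrt((-20)^2 + 0^2) = sqrt(400) = 20


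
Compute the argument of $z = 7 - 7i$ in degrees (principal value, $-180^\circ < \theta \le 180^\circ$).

θ = arctan(b/a) = arctan(-7/7) (quadrant-adjusted) = -45°


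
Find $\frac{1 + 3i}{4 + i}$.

Multiply numerator and denominator by conjugate (4 - i):
= (1 + 3i)(4 - i) / (4^2 + 1^2)
= (7 + 11i) / 17
= 7/17 + (11/17)i


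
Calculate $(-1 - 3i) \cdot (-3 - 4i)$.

(a1*a2 - b1*b2) + (a1*b2 + b1*a2)i
= (3 - 12) + (4 + 9)i
= -9 + 13i


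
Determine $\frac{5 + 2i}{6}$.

Divisor is real, so divide each part by 6:
= 5/6 + (1/3)i


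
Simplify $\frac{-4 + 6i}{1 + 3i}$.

Multiply numerator and denominator by conjugate (1 - 3i):
= (-4 + 6i)(1 - 3i) / (1^2 + 3^2)
= (14 + 18i) / 10
Divide through by 2: (7 + 9i) / 5
= 7/5 + (9/5)i


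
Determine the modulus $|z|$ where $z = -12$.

|z| = sqrt(a^2 + b^2) = sqrt((-12)^2 + 0^2) = sqrt(144) = 12


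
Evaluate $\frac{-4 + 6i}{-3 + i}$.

Multiply numerator and denominator by conjugate (-3 - i):
= (-4 + 6i)(-3 - i) / ((-3)^2 + 1^2)
= (18 - 14i) / 10
Divide through by 2: (9 - 7i) / 5
= 9/5 - (7/5)i


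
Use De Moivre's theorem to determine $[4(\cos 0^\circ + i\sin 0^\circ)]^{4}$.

By De Moivre: z^n = r^n(cos(nθ) + i sin(nθ))
= 4^4(cos(4*0°) + i sin(4*0°))
= 256(cos 0° + i sin 0°)
= 256


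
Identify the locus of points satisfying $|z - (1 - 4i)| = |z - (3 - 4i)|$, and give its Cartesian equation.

|z - z1| = |z - z2| means z is equidistant from z1 and z2,
i.e. the perpendicular bisector of the segment from (1, -4) to (3, -4) (midpoint (2, -4)).
With z = x + yi, square both sides:
(x - 1)^2 + (y - (-4))^2 = (x - 3)^2 + (y - (-4))^2
The x^2 and y^2 terms cancel: 4x + 0y = 25 - 17 = 8
Simplify: x = 2
Locus: Perpendicular bisector of the segment from (1, -4) to (3, -4): the line x = 2


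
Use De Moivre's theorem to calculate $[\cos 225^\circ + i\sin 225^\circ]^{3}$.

By De Moivre: z^n = r^n(cos(nθ) + i sin(nθ))
= 1^3(cos(3*225°) + i sin(3*225°))
= 1(cos 315° + i sin 315°)
= sqrt(2)/2 - (sqrt(2)/2)i


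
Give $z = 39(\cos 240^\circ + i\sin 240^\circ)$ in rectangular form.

a = r cos θ = 39 * -1/2 = -39/2
b = r sin θ = 39 * -sqrt(3)/2 = -39*sqrt(3)/2
z = -39/2 - (39*sqrt(3)/2)i


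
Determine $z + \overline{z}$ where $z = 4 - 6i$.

z + conjugate(z) = (a + bi) + (a - bi) = 2a
= 2 * 4 = 8


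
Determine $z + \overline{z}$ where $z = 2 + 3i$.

z + conjugate(z) = (a + bi) + (a - bi) = 2a
= 2 * 2 = 4


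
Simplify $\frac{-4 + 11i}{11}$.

Divisor is real, so divide each part by 11:
= -4/11 + i


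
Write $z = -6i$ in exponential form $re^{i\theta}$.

r = |z| = sqrt((0)^2 + (-6)^2) = sqrt(0 + 36) = sqrt(36) = 6
a = 0 and b < 0, so z lies on the negative imaginary axis: θ = -90° = -π/2
z = 6e^(-i*π/2)


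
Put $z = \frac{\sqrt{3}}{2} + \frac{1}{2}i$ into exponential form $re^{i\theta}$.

r = |z| = sqrt((sqrt(3)/2)^2 + (1/2)^2) = sqrt(3/4 + 1/4) = sqrt(1) = 1
θ = arctan(b/a) = arctan(0.5/0.866) (quadrant-adjusted) = 30° = π/6
z = 1e^(i*π/6)


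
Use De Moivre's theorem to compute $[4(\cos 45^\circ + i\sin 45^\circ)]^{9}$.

By De Moivre: z^n = r^n(cos(nθ) + i sin(nθ))
= 4^9(cos(9*45°) + i sin(9*45°))
= 262144(cos 45° + i sin 45°)
= 131072*sqrt(2) + 131072*sqrt(2)i


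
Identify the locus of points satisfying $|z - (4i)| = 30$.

|z - z0| = r describes a circle centered at z0 with radius r
Here z0 = 4i and r = 30
Locus: Circle centered at (0, 4) with radius 30


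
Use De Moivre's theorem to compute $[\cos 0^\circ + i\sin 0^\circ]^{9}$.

By De Moivre: z^n = r^n(cos(nθ) + i sin(nθ))
= 1^9(cos(9*0°) + i sin(9*0°))
= 1(cos 0° + i sin 0°)
= 1


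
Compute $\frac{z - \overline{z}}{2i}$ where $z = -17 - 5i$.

z - conjugate(z) = 2bi
(z - conjugate(z))/(2i) = 2bi/(2i) = b = -5


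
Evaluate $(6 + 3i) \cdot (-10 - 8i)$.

(a1*a2 - b1*b2) + (a1*b2 + b1*a2)i
= (-60 - (-24)) + (-48 + (-30))i
= -36 - 78i


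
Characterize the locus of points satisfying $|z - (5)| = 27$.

|z - z0| = r describes a circle centered at z0 with radius r
Here z0 = 5 and r = 27
Locus: Circle centered at (5, 0) with radius 27


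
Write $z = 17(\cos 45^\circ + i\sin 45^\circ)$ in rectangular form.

a = r cos θ = 17 * sqrt(2)/2 = 17*sqrt(2)/2
b = r sin θ = 17 * sqrt(2)/2 = 17*sqrt(2)/2
z = 17*sqrt(2)/2 + (17*sqrt(2)/2)i


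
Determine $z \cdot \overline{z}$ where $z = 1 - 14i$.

z * conjugate(z) = |z|^2 = a^2 + b^2
= 1^2 + (-14)^2 = 197


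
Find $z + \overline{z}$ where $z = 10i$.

z + conjugate(z) = (a + bi) + (a - bi) = 2a
= 2 * 0 = 0


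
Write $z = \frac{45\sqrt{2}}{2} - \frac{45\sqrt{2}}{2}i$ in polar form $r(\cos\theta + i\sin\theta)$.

r = |z| = sqrt(a^2 + b^2) = sqrt((45*sqrt(2)/2)^2 + (-45*sqrt(2)/2)^2) = sqrt(2025/2 + 2025/2) = sqrt(2025) = 45
θ = arctan(b/a) = arctan(-31.8198/31.8198) (quadrant-adjusted) = 315°
z = 45(cos 315° + i sin 315°)


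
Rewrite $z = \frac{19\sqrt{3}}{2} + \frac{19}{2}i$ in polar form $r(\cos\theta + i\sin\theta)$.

r = |z| = sqrt(a^2 + b^2) = sqrt((19*sqrt(3)/2)^2 + (19/2)^2) = sqrt(1083/4 + 361/4) = sqrt(361) = 19
θ = arctan(b/a) = arctan(9.5/16.4545) (quadrant-adjusted) = 30°
z = 19(cos 30° + i sin 30°)


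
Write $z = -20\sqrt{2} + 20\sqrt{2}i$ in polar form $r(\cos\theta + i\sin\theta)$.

r = |z| = sqrt(a^2 + b^2) = sqrt((-20*sqrt(2))^2 + (20*sqrt(2))^2) = sqrt(800 + 800) = sqrt(1600) = 40
θ = arctan(b/a) = arctan(28.2843/-28.2843) (quadrant-adjusted) = 135°
z = 40(cos 135° + i sin 135°)


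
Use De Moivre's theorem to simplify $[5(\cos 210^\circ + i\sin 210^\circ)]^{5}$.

By De Moivre: z^n = r^n(cos(nθ) + i sin(nθ))
= 5^5(cos(5*210°) + i sin(5*210°))
= 3125(cos 330° + i sin 330°)
= 3125*sqrt(3)/2 - (3125/2)i


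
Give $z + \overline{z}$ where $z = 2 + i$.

z + conjugate(z) = (a + bi) + (a - bi) = 2a
= 2 * 2 = 4


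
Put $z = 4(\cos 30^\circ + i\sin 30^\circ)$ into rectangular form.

a = r cos θ = 4 * sqrt(3)/2 = 2*sqrt(3)
b = r sin θ = 4 * 1/2 = 2
z = 2*sqrt(3) + 2i


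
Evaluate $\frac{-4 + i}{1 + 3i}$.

Multiply numerator and denominator by conjugate (1 - 3i):
= (-4 + i)(1 - 3i) / (1^2 + 3^2)
= (-1 + 13i) / 10
= -1/10 + (13/10)i


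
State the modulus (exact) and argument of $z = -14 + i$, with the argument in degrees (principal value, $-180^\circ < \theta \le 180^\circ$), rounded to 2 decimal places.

|z| = sqrt((-14)^2 + 1^2) = sqrt(197)
arg(z) = arctan(b/a) = arctan(1/-14) (quadrant-adjusted) = 175.91°


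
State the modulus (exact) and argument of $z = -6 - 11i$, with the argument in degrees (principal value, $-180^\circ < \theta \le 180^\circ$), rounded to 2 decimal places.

|z| = sqrt((-6)^2 + (-11)^2) = sqrt(157)
arg(z) = arctan(b/a) = arctan(-11/-6) (quadrant-adjusted) = -118.61°


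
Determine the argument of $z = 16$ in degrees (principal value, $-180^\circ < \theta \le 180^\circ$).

b = 0 and a > 0, so z lies on the positive real axis: θ = 0°


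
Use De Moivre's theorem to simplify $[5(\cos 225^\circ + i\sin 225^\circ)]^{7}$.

By De Moivre: z^n = r^n(cos(nθ) + i sin(nθ))
= 5^7(cos(7*225°) + i sin(7*225°))
= 78125(cos 135° + i sin 135°)
= -78125*sqrt(2)/2 + (78125*sqrt(2)/2)i


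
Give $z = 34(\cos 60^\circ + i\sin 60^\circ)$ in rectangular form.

a = r cos θ = 34 * 1/2 = 17
b = r sin θ = 34 * sqrt(3)/2 = 17*sqrt(3)
z = 17 + 17*sqrt(3)i


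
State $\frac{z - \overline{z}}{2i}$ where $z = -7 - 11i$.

z - conjugate(z) = 2bi
(z - conjugate(z))/(2i) = 2bi/(2i) = b = -11


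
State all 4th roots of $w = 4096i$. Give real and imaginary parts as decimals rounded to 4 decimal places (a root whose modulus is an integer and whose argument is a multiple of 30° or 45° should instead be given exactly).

|w| = 4096, arg(w) = 90°
Root modulus = 4096^(1/4) = 8
Root arguments: θ_k = (90° + 360°k)/4 for k = 0, 1, ..., 3
Compute each root as (root modulus)(cos θ_k + i sin θ_k) using full-precision intermediates, then round to 4 decimal places.
Roots: 7.3910 + 3.0615i, -3.0615 + 7.3910i, -7.3910 - 3.0615i, 3.0615 - 7.3910i


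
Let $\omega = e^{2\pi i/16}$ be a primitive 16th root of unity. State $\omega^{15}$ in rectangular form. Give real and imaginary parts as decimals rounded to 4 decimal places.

ω^15 = e^(2πi·15/16) = e^(i·15π/8)
= cos(15π/8) + i sin(15π/8)
= 0.9239 - 0.3827i


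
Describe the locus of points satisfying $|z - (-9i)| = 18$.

|z - z0| = r describes a circle centered at z0 with radius r
Here z0 = -9i and r = 18
Locus: Circle centered at (0, -9) with radius 18


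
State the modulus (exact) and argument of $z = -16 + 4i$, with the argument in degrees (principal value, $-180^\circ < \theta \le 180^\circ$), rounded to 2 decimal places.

|z| = sqrt((-16)^2 + 4^2) = sqrt(272)
arg(z) = arctan(b/a) = arctan(4/-16) (quadrant-adjusted) = 165.96°


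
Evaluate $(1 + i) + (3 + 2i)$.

(1 + 3) + (1 + 2)i = 4 + 3i


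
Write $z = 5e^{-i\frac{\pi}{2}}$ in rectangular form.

a = r cos θ = 5 * 0 = 0
b = r sin θ = 5 * -1 = -5
z = -5i


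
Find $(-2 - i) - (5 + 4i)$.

(-2 - 5) + (-1 - 4)i = -7 - 5i


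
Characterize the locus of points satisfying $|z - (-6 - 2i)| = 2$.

|z - z0| = r describes a circle centered at z0 with radius r
Here z0 = -6 - 2i and r = 2
Locus: Circle centered at (-6, -2) with radius 2


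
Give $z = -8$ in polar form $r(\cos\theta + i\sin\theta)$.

r = |z| = sqrt(a^2 + b^2) = sqrt((-8)^2 + (0)^2) = sqrt(64 + 0) = sqrt(64) = 8
b = 0 and a < 0, so z lies on the negative real axis: θ = 180°
z = 8(cos 180° + i sin 180°)


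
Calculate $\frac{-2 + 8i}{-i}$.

Multiply numerator and denominator by conjugate (i):
= (-2 + 8i)(i) / (0^2 + (-1)^2)
= (-8 - 2i) / 1
= -8 - 2i


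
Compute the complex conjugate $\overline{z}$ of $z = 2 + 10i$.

If z = a + bi, then conjugate(z) = a - bi
conjugate(2 + 10i) = 2 - 10i


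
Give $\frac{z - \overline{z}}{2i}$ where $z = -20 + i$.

z - conjugate(z) = 2bi
(z - conjugate(z))/(2i) = 2bi/(2i) = b = 1


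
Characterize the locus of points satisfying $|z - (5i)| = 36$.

|z - z0| = r describes a circle centered at z0 with radius r
Here z0 = 5i and r = 36
Locus: Circle centered at (0, 5) with radius 36


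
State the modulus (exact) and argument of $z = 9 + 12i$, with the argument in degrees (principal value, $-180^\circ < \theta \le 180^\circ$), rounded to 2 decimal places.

|z| = sqrt(9^2 + 12^2) = 15
arg(z) = arctan(b/a) = arctan(12/9) (quadrant-adjusted) = 53.13°


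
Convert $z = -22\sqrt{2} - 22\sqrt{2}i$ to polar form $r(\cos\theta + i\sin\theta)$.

r = |z| = sqrt(a^2 + b^2) = sqrt((-22*sqrt(2))^2 + (-22*sqrt(2))^2) = sqrt(968 + 968) = sqrt(1936) = 44
θ = arctan(b/a) = arctan(-31.1127/-31.1127) (quadrant-adjusted) = 225°
z = 44(cos 225° + i sin 225°)


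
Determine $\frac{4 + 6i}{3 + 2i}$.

Multiply numerator and denominator by conjugate (3 - 2i):
= (4 + 6i)(3 - 2i) / (3^2 + 2^2)
= (24 + 10i) / 13
= 24/13 + (10/13)i


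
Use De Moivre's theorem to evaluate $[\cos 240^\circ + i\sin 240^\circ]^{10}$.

By De Moivre: z^n = r^n(cos(nθ) + i sin(nθ))
= 1^10(cos(10*240°) + i sin(10*240°))
= 1(cos 240° + i sin 240°)
= -1/2 - (sqrt(3)/2)i


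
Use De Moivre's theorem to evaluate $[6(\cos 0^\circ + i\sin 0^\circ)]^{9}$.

By De Moivre: z^n = r^n(cos(nθ) + i sin(nθ))
= 6^9(cos(9*0°) + i sin(9*0°))
= 10077696(cos 0° + i sin 0°)
= 10077696


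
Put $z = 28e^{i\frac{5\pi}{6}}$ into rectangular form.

a = r cos θ = 28 * -sqrt(3)/2 = -14*sqrt(3)
b = r sin θ = 28 * 1/2 = 14
z = -14*sqrt(3) + 14i


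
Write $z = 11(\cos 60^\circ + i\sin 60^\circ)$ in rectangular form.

a = r cos θ = 11 * 1/2 = 11/2
b = r sin θ = 11 * sqrt(3)/2 = 11*sqrt(3)/2
z = 11/2 + (11*sqrt(3)/2)i


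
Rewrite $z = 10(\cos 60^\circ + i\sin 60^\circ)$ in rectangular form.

a = r cos θ = 10 * 1/2 = 5
b = r sin θ = 10 * sqrt(3)/2 = 5*sqrt(3)
z = 5 + 5*sqrt(3)i


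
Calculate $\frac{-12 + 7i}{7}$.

Divisor is real, so divide each part by 7:
= -12/7 + i


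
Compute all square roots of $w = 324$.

|w| = 324, arg(w) = 0°
Root modulus = 324^(1/2) = 18
Root arguments: θ_k = (0° + 360°k)/2 for k = 0, 1, ..., 1
Roots: 18, -18


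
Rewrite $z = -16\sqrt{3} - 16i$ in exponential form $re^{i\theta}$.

r = |z| = sqrt((-16*sqrt(3))^2 + (-16)^2) = sqrt(768 + 256) = sqrt(1024) = 32
θ = arctan(b/a) = arctan(-16/-27.7128) (quadrant-adjusted) = 210° = 7π/6
z = 32e^(i*7π/6)


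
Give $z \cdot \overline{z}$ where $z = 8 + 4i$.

z * conjugate(z) = |z|^2 = a^2 + b^2
= 8^2 + 4^2 = 80


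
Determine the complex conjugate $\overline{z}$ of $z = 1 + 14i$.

If z = a + bi, then conjugate(z) = a - bi
conjugate(1 + 14i) = 1 - 14i


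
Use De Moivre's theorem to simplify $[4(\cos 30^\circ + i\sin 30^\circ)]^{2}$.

By De Moivre: z^n = r^n(cos(nθ) + i sin(nθ))
= 4^2(cos(2*30°) + i sin(2*30°))
= 16(cos 60° + i sin 60°)
= 8 + 8*sqrt(3)i


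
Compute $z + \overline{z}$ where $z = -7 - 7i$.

z + conjugate(z) = (a + bi) + (a - bi) = 2a
= 2 * (-7) = -14


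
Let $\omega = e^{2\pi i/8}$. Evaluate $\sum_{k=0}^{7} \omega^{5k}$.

Let ζ = ω^5 = e^(2πi·5/8). Since 8 ∤ 5, ζ ≠ 1.
Sum = Σ_{k=0}^{7} ζ^k = (ζ^8 - 1)/(ζ - 1) = (ω^{5·8} - 1)/(ζ - 1) = (1 - 1)/(ζ - 1) = 0


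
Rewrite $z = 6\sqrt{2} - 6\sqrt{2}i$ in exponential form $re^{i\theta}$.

r = |z| = sqrt((6*sqrt(2))^2 + (-6*sqrt(2))^2) = sqrt(72 + 72) = sqrt(144) = 12
θ = arctan(b/a) = arctan(-8.4853/8.4853) (quadrant-adjusted) = -45° = -π/4
z = 12e^(-i*π/4)


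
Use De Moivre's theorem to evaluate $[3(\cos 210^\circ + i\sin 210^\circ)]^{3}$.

By De Moivre: z^n = r^n(cos(nθ) + i sin(nθ))
= 3^3(cos(3*210°) + i sin(3*210°))
= 27(cos 270° + i sin 270°)
= -27i


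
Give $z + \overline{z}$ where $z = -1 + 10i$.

z + conjugate(z) = (a + bi) + (a - bi) = 2a
= 2 * (-1) = -2


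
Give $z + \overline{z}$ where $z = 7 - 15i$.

z + conjugate(z) = (a + bi) + (a - bi) = 2a
= 2 * 7 = 14


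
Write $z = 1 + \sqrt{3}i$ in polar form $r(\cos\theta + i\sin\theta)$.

r = |z| = sqrt(a^2 + b^2) = sqrt((1)^2 + (sqrt(3))^2) = sqrt(1 + 3) = sqrt(4) = 2
θ = arctan(b/a) = arctan(1.7321/1) (quadrant-adjusted) = 60°
z = 2(cos 60° + i sin 60°)


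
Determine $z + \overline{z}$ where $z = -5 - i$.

z + conjugate(z) = (a + bi) + (a - bi) = 2a
= 2 * (-5) = -10


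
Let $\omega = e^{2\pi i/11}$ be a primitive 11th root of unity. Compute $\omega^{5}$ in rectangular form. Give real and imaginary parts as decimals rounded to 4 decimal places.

ω^5 = e^(2πi·5/11) = e^(i·10π/11)
= cos(10π/11) + i sin(10π/11)
= -0.9595 + 0.2817i


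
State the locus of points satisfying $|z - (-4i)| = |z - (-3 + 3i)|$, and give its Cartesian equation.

|z - z1| = |z - z2| means z is equidistant from z1 and z2,
i.e. the perpendicular bisector of the segment from (0, -4) to (-3, 3) (midpoint (-3/2, -1/2)).
With z = x + yi, square both sides:
(x - 0)^2 + (y - (-4))^2 = (x - (-3))^2 + (y - 3)^2
The x^2 and y^2 terms cancel: -6x + 14y = 18 - 16 = 2
Simplify: 3x - 7y = -1
Locus: Perpendicular bisector of the segment from (0, -4) to (-3, 3): the line 3x - 7y = -1


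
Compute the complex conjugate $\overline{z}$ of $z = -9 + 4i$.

If z = a + bi, then conjugate(z) = a - bi
conjugate(-9 + 4i) = -9 - 4i


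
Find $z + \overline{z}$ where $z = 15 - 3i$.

z + conjugate(z) = (a + bi) + (a - bi) = 2a
= 2 * 15 = 30


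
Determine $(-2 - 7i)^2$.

(a + bi)^2 = a^2 - b^2 + 2abi
= (-2)^2 - (-7)^2 + 2*(-2)*(-7)i
= -45 + 28i


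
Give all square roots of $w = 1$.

|w| = 1, arg(w) = 0°
Root modulus = 1^(1/2) = 1
Root arguments: θ_k = (0° + 360°k)/2 for k = 0, 1, ..., 1
Roots: 1, -1


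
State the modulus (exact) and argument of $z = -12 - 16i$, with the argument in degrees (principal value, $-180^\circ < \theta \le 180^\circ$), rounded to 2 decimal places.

|z| = sqrt((-12)^2 + (-16)^2) = 20
arg(z) = arctan(b/a) = arctan(-16/-12) (quadrant-adjusted) = -126.87°


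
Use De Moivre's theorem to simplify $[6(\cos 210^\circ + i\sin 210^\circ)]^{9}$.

By De Moivre: z^n = r^n(cos(nθ) + i sin(nθ))
= 6^9(cos(9*210°) + i sin(9*210°))
= 10077696(cos 90° + i sin 90°)
= 10077696i


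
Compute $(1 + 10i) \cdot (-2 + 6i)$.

(a1*a2 - b1*b2) + (a1*b2 + b1*a2)i
= (-2 - 60) + (6 + (-20))i
= -62 - 14i


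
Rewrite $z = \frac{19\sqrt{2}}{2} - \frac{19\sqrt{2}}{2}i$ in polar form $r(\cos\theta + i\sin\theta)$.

r = |z| = sqrt(a^2 + b^2) = sqrt((19*sqrt(2)/2)^2 + (-19*sqrt(2)/2)^2) = sqrt(361/2 + 361/2) = sqrt(361) = 19
θ = arctan(b/a) = arctan(-13.435/13.435) (quadrant-adjusted) = 315°
z = 19(cos 315° + i sin 315°)


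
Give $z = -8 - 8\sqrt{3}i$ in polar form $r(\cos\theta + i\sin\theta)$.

r = |z| = sqrt(a^2 + b^2) = sqrt((-8)^2 + (-8*sqrt(3))^2) = sqrt(64 + 192) = sqrt(256) = 16
θ = arctan(b/a) = arctan(-13.8564/-8) (quadrant-adjusted) = 240°
z = 16(cos 240° + i sin 240°)


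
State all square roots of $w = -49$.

|w| = 49, arg(w) = 180°
Root modulus = 49^(1/2) = 7
Root arguments: θ_k = (180° + 360°k)/2 for k = 0, 1, ..., 1
Roots: 7i, -7i


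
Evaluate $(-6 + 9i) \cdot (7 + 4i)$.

(a1*a2 - b1*b2) + (a1*b2 + b1*a2)i
= (-42 - 36) + (-24 + 63)i
= -78 + 39i
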